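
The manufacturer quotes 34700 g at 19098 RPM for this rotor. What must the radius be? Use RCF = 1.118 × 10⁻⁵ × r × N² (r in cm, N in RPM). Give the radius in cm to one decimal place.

r ≈ 8.5 cm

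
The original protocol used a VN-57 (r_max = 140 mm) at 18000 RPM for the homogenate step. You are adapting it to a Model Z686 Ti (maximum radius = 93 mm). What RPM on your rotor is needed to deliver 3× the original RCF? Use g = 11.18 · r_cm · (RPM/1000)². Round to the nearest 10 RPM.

≈ 38250 RPM

Original rotor: r = 140 mm = 14.0 cm
RCF_original = 11.18 × 14 × (18)² = 11.18 × 14 × 324 ≈ 50,712.5 × g
Target RCF = 3 × 50,712.5 ≈ 152,137.5 × g
Your rotor: r = 93 mm = 9.3 cm
152,137.5 = 11.18 × 9.3 × (N/1000)²
(N/1000)² = 152,137.5 / 103.974 = 1463.226
N = 1000 × √1463.226 ≈ 38,252.1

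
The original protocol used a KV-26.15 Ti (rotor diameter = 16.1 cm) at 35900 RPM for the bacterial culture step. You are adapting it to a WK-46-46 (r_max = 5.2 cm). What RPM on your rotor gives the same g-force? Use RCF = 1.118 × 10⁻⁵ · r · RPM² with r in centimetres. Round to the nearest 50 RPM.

≈ 44650 RPM

Original rotor: r = 16.1 / 2 = 8.05 cm
RCF_original = 1.118 × 10⁻⁵ × 8.05 × (35900)² = 1.118 × 10⁻⁵ × 8.05 × 1,288,810,000 ≈ 115,991.6 × g
115,991.6 = 1.118 × 10⁻⁵ × 5.2 × N²
N² = 115,991.6 / (5.8136 × 10⁻⁵) = 1,995,176,827
N ≈ √1,995,176,827 ≈ 44,667.4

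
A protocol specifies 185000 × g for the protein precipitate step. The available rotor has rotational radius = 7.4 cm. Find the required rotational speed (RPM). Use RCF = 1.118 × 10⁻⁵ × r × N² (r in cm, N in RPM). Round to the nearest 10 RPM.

≈ 47290 RPM

185,000 = 1.118 × 10⁻⁵ × 7.4 × N²
N² = 185,000 / (8.2732 × 10⁻⁵) = 2,236,135,957
N ≈ √2,236,135,957 ≈ 47,287.8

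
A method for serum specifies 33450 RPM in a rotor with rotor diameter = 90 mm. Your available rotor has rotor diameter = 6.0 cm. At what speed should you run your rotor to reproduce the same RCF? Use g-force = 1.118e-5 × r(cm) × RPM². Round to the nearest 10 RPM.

40970 RPM

Original rotor: r = 90 mm / 2 = 45 mm = 4.5 cm
RCF_original = 1.118 × 10⁻⁵ × 4.5 × (33450)² = 1.118 × 10⁻⁵ × 4.5 × 1,118,902,500 ≈ 56,292 × g
Your rotor: r = 6.0 / 2 = 3 cm
56,292 = 1.118 × 10⁻⁵ × 3 × N²
N² = 56,292 / (3.354 × 10⁻⁵) = 1,678,354,204
N ≈ √1,678,354,204 ≈ 40,967.7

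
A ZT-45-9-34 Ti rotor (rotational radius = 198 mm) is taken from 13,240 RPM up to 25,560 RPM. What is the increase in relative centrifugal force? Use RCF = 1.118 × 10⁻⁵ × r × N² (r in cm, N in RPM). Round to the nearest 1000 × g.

r = 198 mm = 19.8 cm
RCF₁ = 1.118 × 10⁻⁵ × 19.8 × (13240)² = 1.118 × 10⁻⁵ × 19.8 × 175,297,600 ≈ 38,804.6 × g
RCF₂ = 1.118 × 10⁻⁵ × 19.8 × (25560)² = 1.118 × 10⁻⁵ × 19.8 × 653,313,600 ≈ 144,620.1 × g
Increase = 144,620.1 − 38,804.6 = 105,815.5

106000 x g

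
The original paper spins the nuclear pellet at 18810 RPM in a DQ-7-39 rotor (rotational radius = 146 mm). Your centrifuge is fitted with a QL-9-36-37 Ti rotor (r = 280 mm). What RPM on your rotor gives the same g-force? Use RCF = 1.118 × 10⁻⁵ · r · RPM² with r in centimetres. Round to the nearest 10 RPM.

≈ 13580 RPM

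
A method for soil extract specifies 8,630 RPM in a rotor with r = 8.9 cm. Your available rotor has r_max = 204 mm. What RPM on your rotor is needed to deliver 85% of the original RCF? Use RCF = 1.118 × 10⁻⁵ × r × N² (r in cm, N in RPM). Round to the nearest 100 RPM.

≈ 5300 RPM

RCF = 1.118 × 10⁻⁵ × r × N²
RCF_original = 1.118 × 10⁻⁵ × 8.9 × (8630)² = 1.118 × 10⁻⁵ × 8.9 × 74,476,900 ≈ 7,410.6 × g
Target RCF = 0.85 × 7,410.6 ≈ 6,299 × g
Your rotor: r = 204 mm = 20.4 cm
6,299 = 1.118 × 10⁻⁵ × 20.4 × N²
N² = 6,299 / (22.8072 × 10⁻⁵) = 27,618,471
N ≈ √27,618,471 ≈ 5,255.3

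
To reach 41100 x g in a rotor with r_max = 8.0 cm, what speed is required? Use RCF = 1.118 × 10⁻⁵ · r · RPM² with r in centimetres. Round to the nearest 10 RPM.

21440 RPM

41,100 = 1.118 × 10⁻⁵ × 8 × N²
N² = 41,100 / (8.944 × 10⁻⁵) = 459,525,939
N ≈ √459,525,939 ≈ 21,436.6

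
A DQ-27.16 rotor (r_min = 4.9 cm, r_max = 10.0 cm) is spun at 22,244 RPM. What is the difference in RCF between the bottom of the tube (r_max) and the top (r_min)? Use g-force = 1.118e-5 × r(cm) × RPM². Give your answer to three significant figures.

≈ 28200 g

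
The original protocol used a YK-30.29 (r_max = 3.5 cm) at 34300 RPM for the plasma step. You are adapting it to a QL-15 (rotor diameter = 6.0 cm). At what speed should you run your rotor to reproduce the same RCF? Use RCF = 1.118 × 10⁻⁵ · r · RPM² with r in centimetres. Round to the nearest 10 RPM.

≈ 37050 RPM

RCF_original = 1.118 × 10⁻⁵ × 3.5 × (34300)² = 1.118 × 10⁻⁵ × 3.5 × 1,176,490,000 ≈ 46,036.1 × g
Your rotor: r = 6.0 / 2 = 3 cm
46,036.1 = 1.118 × 10⁻⁵ × 3 × N²
N² = 46,036.1 / (3.354 × 10⁻⁵) = 1,372,573,047
N ≈ √1,372,573,047 ≈ 37,048.3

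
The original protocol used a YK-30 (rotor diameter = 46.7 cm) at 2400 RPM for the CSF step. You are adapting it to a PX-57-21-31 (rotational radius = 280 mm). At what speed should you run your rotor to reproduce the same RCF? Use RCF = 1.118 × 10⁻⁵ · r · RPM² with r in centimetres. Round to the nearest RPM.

≈ 2192 RPM

Original rotor: r = 46.7 / 2 = 23.35 cm
RCF_original = 1.118 × 10⁻⁵ × 23.35 × (2400)² = 1.118 × 10⁻⁵ × 23.35 × 5,760,000 ≈ 1,503.7 × g
Your rotor: r = 280 mm = 28.0 cm
1,503.7 = 1.118 × 10⁻⁵ × 28 × N²
N² = 1,503.7 / (31.304 × 10⁻⁵) = 4,803,539
N ≈ √4,803,539 ≈ 2,191.7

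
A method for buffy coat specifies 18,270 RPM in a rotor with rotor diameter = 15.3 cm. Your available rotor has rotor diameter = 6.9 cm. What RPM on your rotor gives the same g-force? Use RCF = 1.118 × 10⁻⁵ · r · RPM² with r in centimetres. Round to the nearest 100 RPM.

27200 RPM

Original rotor: r = 15.3 / 2 = 7.65 cm
RCF_original = 1.118 × 10⁻⁵ × 7.65 × (18270)² = 1.118 × 10⁻⁵ × 7.65 × 333,792,900 ≈ 28,548.3 × g
Your rotor: r = 6.9 / 2 = 3.45 cm
28,548.3 = 1.118 × 10⁻⁵ × 3.45 × N²
N² = 28,548.3 / (3.8571 × 10⁻⁵) = 740,149,335
N ≈ √740,149,335 ≈ 27,205.7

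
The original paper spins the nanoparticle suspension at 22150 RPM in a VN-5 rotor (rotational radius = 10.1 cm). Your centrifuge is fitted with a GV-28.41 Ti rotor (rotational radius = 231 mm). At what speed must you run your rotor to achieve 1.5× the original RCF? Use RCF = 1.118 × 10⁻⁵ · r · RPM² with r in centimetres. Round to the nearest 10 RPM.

≈ 17940 RPM

RCF_original = 1.118 × 10⁻⁵ × 10.1 × (22150)² = 1.118 × 10⁻⁵ × 10.1 × 490,622,500 ≈ 55,400.1 × g
Target RCF = 1.5 × 55,400.1 ≈ 83,100.1 × g
Your rotor: r = 231 mm = 23.1 cm
83,100.1 = 1.118 × 10⁻⁵ × 23.1 × N²
N² = 83,100.1 / (25.8258 × 10⁻⁵) = 321,771,639
N ≈ √321,771,639 ≈ 17,938.0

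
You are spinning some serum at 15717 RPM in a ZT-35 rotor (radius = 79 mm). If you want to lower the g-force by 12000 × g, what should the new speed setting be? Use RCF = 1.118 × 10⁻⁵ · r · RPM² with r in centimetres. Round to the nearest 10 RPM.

r = 79 mm = 7.9 cm
Current RCF = 1.118 × 10⁻⁵ × 7.9 × (15717)² = 1.118 × 10⁻⁵ × 7.9 × 247,024,089 ≈ 21,817.7 × g
Target RCF = 21,817.7 − 12,000 = 9,817.7 × g
N² = 9,817.7 / (8.8322 × 10⁻⁵) = 111,158,035
N ≈ √111,158,035 ≈ 10,543.2

N₂ ≈ 10540 RPM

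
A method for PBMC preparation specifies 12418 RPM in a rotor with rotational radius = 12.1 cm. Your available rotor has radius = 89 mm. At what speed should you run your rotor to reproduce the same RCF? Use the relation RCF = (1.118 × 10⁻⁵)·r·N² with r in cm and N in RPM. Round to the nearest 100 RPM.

14500 RPM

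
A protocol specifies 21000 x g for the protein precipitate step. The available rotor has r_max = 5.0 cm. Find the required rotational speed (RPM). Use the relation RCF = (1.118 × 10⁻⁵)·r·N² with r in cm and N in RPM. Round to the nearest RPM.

≈ 19382 RPM

21,000 = 1.118 × 10⁻⁵ × 5 × N²
N² = 21,000 / (5.59 × 10⁻⁵) = 375,670,841
N ≈ √375,670,841 ≈ 19,382.2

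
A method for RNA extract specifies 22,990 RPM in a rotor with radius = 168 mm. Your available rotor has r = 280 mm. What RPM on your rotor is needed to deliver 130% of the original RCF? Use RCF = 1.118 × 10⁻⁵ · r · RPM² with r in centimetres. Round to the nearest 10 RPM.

Original rotor: r = 168 mm = 16.8 cm
RCF_original = 1.118 × 10⁻⁵ × 16.8 × (22990)² = 1.118 × 10⁻⁵ × 16.8 × 528,540,100 ≈ 99,272.5 × g
Target RCF = 1.3 × 99,272.5 ≈ 129,054.2 × g
Your rotor: r = 280 mm = 28.0 cm
129,054.2 = 1.118 × 10⁻⁵ × 28 × N²
N² = 129,054.2 / (31.304 × 10⁻⁵) = 412,261,053
N ≈ √412,261,053 ≈ 20,304.2

≈ 20300 RPM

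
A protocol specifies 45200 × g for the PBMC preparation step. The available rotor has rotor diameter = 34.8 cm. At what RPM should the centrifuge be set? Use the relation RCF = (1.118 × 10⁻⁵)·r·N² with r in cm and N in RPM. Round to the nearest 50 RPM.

≈ 15250 RPM

r = 34.8 / 2 = 17.4 cm
45,200 = 1.118 × 10⁻⁵ × 17.4 × N²
N² = 45,200 / (19.4532 × 10⁻⁵) = 232,352,518
N ≈ √232,352,518 ≈ 15,243.1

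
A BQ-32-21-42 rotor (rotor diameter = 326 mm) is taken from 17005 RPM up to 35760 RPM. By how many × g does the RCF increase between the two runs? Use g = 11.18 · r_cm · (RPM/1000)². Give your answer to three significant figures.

r = 326 mm / 2 = 163 mm = 16.3 cm
RCF₁ = 11.18 × 16.3 × (17.005)² = 11.18 × 16.3 × 289.170025 ≈ 52,696.6 × g
RCF₂ = 11.18 × 16.3 × (35.76)² = 11.18 × 16.3 × 1,278.7776 ≈ 233,036.8 × g
Increase = 233,036.8 − 52,696.6 = 180,340.2

≈ 180000 × g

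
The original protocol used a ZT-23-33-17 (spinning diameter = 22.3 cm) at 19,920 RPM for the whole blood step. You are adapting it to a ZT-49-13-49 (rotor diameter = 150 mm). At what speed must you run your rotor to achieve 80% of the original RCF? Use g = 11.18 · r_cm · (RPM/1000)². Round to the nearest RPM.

Original rotor: r = 22.3 / 2 = 11.15 cm
RCF_original = 11.18 × 11.15 × (19.92)² = 11.18 × 11.15 × 396.8064 ≈ 49,464.7 × g
Target RCF = 0.8 × 49,464.7 ≈ 39,571.8 × g
Your rotor: r = 150 mm / 2 = 75 mm = 7.5 cm
39,571.8 = 11.18 × 7.5 × (N/1000)²
(N/1000)² = 39,571.8 / 83.85 = 471.9356
N = 1000 × √471.9356 ≈ 21,724.1

≈ 21724 RPM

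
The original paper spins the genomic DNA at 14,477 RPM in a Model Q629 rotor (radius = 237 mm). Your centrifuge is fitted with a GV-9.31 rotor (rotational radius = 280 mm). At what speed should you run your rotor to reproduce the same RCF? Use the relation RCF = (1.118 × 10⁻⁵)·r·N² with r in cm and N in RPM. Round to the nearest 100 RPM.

13300 RPM

Original rotor: r = 237 mm = 23.7 cm
RCF_original = 1.118 × 10⁻⁵ × 23.7 × (14477)² = 1.118 × 10⁻⁵ × 23.7 × 209,583,529 ≈ 55,532.5 × g
Your rotor: r = 280 mm = 28.0 cm
55,532.5 = 1.118 × 10⁻⁵ × 28 × N²
N² = 55,532.5 / (31.304 × 10⁻⁵) = 177,397,457
N ≈ √177,397,457 ≈ 13,319.1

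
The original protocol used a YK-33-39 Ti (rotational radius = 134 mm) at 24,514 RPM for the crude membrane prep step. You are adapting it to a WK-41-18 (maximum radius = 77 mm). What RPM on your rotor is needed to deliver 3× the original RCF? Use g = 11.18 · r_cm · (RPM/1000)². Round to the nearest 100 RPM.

Original rotor: r = 134 mm = 13.4 cm
RCF_original = 11.18 × 13.4 × (24.514)² = 11.18 × 13.4 × 600.936196 ≈ 90,027.5 × g
Target RCF = 3 × 90,027.5 ≈ 270,082.5 × g
Your rotor: r = 77 mm = 7.7 cm
270,082.5 = 11.18 × 7.7 × (N/1000)²
(N/1000)² = 270,082.5 / 86.086 = 3137.357
N = 1000 × √3137.357 ≈ 56,012.1

56000 RPM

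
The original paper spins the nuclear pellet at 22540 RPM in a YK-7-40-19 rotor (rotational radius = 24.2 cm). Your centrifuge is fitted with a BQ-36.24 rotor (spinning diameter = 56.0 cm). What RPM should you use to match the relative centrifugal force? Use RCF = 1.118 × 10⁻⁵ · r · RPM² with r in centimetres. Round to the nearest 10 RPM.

20950 RPM

RCF_original = 1.118 × 10⁻⁵ × 24.2 × (22540)² = 1.118 × 10⁻⁵ × 24.2 × 508,051,600 ≈ 137,456.4 × g
Your rotor: r = 56.0 / 2 = 28 cm
137,456.4 = 1.118 × 10⁻⁵ × 28 × N²
N² = 137,456.4 / (31.304 × 10⁻⁵) = 439,101,712
N ≈ √439,101,712 ≈ 20,954.8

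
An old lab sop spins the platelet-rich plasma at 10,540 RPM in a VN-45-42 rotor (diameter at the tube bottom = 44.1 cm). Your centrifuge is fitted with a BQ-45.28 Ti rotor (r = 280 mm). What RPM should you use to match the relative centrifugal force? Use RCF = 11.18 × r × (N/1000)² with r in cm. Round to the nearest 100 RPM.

9400 RPM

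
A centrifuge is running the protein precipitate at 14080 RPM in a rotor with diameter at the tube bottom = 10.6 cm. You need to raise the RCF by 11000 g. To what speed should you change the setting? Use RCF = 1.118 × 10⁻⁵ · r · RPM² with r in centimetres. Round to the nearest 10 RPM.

r = 10.6 / 2 = 5.3 cm
Current RCF = 1.118 × 10⁻⁵ × 5.3 × (14080)² = 1.118 × 10⁻⁵ × 5.3 × 198,246,400 ≈ 11,746.9 × g
Target RCF = 11,746.9 + 11,000 = 22,746.9 × g
N² = 22,746.9 / (5.9254 × 10⁻⁵) = 383,888,008
N ≈ √383,888,008 ≈ 19,593.1

19590 RPM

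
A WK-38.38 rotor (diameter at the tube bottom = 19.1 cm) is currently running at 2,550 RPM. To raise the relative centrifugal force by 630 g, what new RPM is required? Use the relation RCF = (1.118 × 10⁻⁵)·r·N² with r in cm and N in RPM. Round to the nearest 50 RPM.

r = 19.1 / 2 = 9.55 cm
Current RCF = 1.118 × 10⁻⁵ × 9.55 × (2550)² = 1.118 × 10⁻⁵ × 9.55 × 6,502,500 ≈ 694.3 × g
Target RCF = 694.3 + 630 = 1,324.3 × g
N² = 1,324.3 / (10.6769 × 10⁻⁵) = 12,403,413
N ≈ √12,403,413 ≈ 3,521.8

N₂ ≈ 3500 RPM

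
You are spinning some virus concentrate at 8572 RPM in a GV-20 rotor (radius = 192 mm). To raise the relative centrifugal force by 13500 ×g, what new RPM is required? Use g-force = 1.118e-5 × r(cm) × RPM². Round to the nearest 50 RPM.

≈ 11700 RPM

r = 192 mm = 19.2 cm
Current RCF = 1.118 × 10⁻⁵ × 19.2 × (8572)² = 1.118 × 10⁻⁵ × 19.2 × 73,479,184 ≈ 15,772.7 × g
Target RCF = 15,772.7 + 13,500 = 29,272.7 × g
N² = 29,272.7 / (21.4656 × 10⁻⁵) = 136,370,285
N ≈ √136,370,285 ≈ 11,677.8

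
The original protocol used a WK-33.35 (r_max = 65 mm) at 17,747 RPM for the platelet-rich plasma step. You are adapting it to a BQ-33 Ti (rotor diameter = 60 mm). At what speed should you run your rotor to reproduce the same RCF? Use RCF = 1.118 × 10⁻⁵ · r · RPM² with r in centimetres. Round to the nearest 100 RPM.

Original rotor: r = 65 mm = 6.5 cm
RCF_original = 1.118 × 10⁻⁵ × 6.5 × (17747)² = 1.118 × 10⁻⁵ × 6.5 × 314,956,009 ≈ 22,887.9 × g
Your rotor: r = 60 mm / 2 = 30 mm = 3 cm
22,887.9 = 1.118 × 10⁻⁵ × 3 × N²
N² = 22,887.9 / (3.354 × 10⁻⁵) = 682,406,082
N ≈ √682,406,082 ≈ 26,122.9

26100 RPM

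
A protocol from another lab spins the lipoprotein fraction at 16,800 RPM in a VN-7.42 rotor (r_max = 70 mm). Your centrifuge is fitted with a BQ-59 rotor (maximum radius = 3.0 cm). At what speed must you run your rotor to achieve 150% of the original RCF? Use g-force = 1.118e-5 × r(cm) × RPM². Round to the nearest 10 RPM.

≈ 31430 RPM

Original rotor: r = 70 mm = 7.0 cm
RCF_original = 1.118 × 10⁻⁵ × 7 × (16800)² = 1.118 × 10⁻⁵ × 7 × 282,240,000 ≈ 22,088.1 × g
Target RCF = 1.5 × 22,088.1 ≈ 33,132.1 × g
33,132.1 = 1.118 × 10⁻⁵ × 3 × N²
N² = 33,132.1 / (3.354 × 10⁻⁵) = 987,838,402
N ≈ √987,838,402 ≈ 31,429.9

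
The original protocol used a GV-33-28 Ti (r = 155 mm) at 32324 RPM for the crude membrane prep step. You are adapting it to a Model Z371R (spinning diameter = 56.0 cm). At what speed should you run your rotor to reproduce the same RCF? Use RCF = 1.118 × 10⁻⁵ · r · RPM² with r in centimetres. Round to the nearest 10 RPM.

≈ 24050 RPM

Original rotor: r = 155 mm = 15.5 cm
RCF_original = 1.118 × 10⁻⁵ × 15.5 × (32324)² = 1.118 × 10⁻⁵ × 15.5 × 1,044,840,976 ≈ 181,060.5 × g
Your rotor: r = 56.0 / 2 = 28 cm
181,060.5 = 1.118 × 10⁻⁵ × 28 × N²
N² = 181,060.5 / (31.304 × 10⁻⁵) = 578,394,135
N ≈ √578,394,135 ≈ 24,049.8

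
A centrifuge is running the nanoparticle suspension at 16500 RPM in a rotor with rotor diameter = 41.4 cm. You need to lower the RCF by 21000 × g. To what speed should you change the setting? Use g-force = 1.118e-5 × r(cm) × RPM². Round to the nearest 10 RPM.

≈ 13470 RPM

r = 41.4 / 2 = 20.7 cm
Current RCF = 1.118 × 10⁻⁵ × 20.7 × (16500)² = 1.118 × 10⁻⁵ × 20.7 × 272,250,000 ≈ 63,005.7 × g
Target RCF = 63,005.7 − 21,000 = 42,005.7 × g
N² = 42,005.7 / (23.1426 × 10⁻⁵) = 181,508,128
N ≈ √181,508,128 ≈ 13,472.5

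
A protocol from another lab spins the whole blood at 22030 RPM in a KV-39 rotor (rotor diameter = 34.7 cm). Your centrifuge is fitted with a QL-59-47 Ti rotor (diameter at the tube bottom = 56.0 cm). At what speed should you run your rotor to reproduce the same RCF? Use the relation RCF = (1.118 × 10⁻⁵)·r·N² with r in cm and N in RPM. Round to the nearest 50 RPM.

Original rotor: r = 34.7 / 2 = 17.35 cm
RCF_original = 1.118 × 10⁻⁵ × 17.35 × (22030)² = 1.118 × 10⁻⁵ × 17.35 × 485,320,900 ≈ 94,139.2 × g
Your rotor: r = 56.0 / 2 = 28 cm
94,139.2 = 1.118 × 10⁻⁵ × 28 × N²
N² = 94,139.2 / (31.304 × 10⁻⁵) = 300,725,786
N ≈ √300,725,786 ≈ 17,341.4

≈ 17350 RPM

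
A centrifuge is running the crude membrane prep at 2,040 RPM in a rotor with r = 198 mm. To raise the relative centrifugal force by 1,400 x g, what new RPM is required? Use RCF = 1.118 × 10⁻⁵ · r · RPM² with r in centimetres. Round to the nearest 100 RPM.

≈ 3200 RPM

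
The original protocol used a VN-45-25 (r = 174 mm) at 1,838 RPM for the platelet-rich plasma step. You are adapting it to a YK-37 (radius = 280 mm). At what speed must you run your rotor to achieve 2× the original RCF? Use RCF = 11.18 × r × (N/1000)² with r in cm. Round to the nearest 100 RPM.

2000 RPM

Original rotor: r = 174 mm = 17.4 cm
RCF_original = 11.18 × 17.4 × (1.838)² = 11.18 × 17.4 × 3.378244 ≈ 657.2 × g
Target RCF = 2 × 657.2 ≈ 1,314.4 × g
Your rotor: r = 280 mm = 28.0 cm
1,314.4 = 11.18 × 28 × (N/1000)²
(N/1000)² = 1,314.4 / 313.04 = 4.198824
N = 1000 × √4.198824 ≈ 2,049.1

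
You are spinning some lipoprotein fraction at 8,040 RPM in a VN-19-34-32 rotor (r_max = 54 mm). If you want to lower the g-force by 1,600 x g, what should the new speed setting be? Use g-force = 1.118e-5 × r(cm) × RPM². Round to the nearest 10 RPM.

r = 54 mm = 5.4 cm
Current RCF = 1.118 × 10⁻⁵ × 5.4 × (8040)² = 1.118 × 10⁻⁵ × 5.4 × 64,641,600 ≈ 3,902.5 × g
Target RCF = 3,902.5 − 1,600 = 2,302.5 × g
N² = 2,302.5 / (6.0372 × 10⁻⁵) = 38,138,541
N ≈ √38,138,541 ≈ 6,175.6

N₂ ≈ 6180 RPM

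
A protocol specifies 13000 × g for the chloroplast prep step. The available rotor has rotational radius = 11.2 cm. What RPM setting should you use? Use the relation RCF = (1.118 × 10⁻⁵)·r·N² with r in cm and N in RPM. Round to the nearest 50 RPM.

≈ 10200 RPM

RCF = 1.118 × 10⁻⁵ × r × N²
13,000 = 1.118 × 10⁻⁵ × 11.2 × N²
N² = 13,000 / (12.5216 × 10⁻⁵) = 103,820,598
N ≈ √103,820,598 ≈ 10,189.2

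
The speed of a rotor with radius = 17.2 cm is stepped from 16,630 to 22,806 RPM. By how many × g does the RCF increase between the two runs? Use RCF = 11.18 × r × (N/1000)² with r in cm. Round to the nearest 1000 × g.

47000 × g

RCF₁ = 11.18 × 17.2 × (16.63)² = 11.18 × 17.2 × 276.5569 ≈ 53,180.8 × g
RCF₂ = 11.18 × 17.2 × (22.806)² = 11.18 × 17.2 × 520.113636 ≈ 100,015.8 × g
Increase = 100,015.8 − 53,180.8 = 46,835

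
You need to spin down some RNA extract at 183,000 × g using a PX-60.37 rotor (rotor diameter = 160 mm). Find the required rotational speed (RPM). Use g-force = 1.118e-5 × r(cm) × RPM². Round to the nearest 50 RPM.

r = 160 mm / 2 = 80 mm = 8 cm
RCF = 1.118 × 10⁻⁵ × r × N²
183,000 = 1.118 × 10⁻⁵ × 8 × N²
N² = 183,000 / (8.944 × 10⁻⁵) = 2,046,064,401
N ≈ √2,046,064,401 ≈ 45,233.4

≈ 45250 RPM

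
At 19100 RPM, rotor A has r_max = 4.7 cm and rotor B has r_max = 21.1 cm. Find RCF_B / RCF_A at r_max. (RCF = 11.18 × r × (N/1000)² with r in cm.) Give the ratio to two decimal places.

At fixed N, RCF ∝ r, so RCF_B/RCF_A = r_B/r_A = 21.1 / 4.7 = 4.4894.

4.49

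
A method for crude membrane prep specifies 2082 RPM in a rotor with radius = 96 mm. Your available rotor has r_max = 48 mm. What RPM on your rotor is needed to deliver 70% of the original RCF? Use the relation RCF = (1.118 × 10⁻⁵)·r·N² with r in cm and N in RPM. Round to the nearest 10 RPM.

2460 RPM

Original rotor: r = 96 mm = 9.6 cm
RCF = 1.118 × 10⁻⁵ × r × N²
RCF_original = 1.118 × 10⁻⁵ × 9.6 × (2082)² = 1.118 × 10⁻⁵ × 9.6 × 4,334,724 ≈ 465.2 × g
Target RCF = 0.7 × 465.2 ≈ 325.6 × g
Your rotor: r = 48 mm = 4.8 cm
325.6 = 1.118 × 10⁻⁵ × 4.8 × N²
N² = 325.6 / (5.3664 × 10⁻⁵) = 6,067,382
N ≈ √6,067,382 ≈ 2,463.2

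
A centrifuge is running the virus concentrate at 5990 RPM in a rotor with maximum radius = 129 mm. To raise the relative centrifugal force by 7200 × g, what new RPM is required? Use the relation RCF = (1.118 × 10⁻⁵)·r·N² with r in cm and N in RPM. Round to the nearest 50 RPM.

N₂ ≈ 9250 RPM

r = 129 mm = 12.9 cm
Current RCF = 1.118 × 10⁻⁵ × 12.9 × (5990)² = 1.118 × 10⁻⁵ × 12.9 × 35,880,100 ≈ 5,174.7 × g
Target RCF = 5,174.7 + 7,200 = 12,374.7 × g
N² = 12,374.7 / (14.4222 × 10⁻⁵) = 85,803,137
N ≈ √85,803,137 ≈ 9,263.0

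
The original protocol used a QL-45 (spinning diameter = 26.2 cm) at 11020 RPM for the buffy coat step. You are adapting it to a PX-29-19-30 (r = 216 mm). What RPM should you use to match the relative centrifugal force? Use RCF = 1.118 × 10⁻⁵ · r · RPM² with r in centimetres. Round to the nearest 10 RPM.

≈ 8580 RPM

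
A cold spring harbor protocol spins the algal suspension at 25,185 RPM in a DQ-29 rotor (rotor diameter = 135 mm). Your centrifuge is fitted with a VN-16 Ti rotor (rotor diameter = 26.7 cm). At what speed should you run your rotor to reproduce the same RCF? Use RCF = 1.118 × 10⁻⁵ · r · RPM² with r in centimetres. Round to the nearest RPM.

17908 RPM

Original rotor: r = 135 mm / 2 = 67.5 mm = 6.75 cm
RCF = 1.118 × 10⁻⁵ × r × N²
RCF_original = 1.118 × 10⁻⁵ × 6.75 × (25185)² = 1.118 × 10⁻⁵ × 6.75 × 634,284,225 ≈ 47,866.3 × g
Your rotor: r = 26.7 / 2 = 13.35 cm
47,866.3 = 1.118 × 10⁻⁵ × 13.35 × N²
N² = 47,866.3 / (14.9253 × 10⁻⁵) = 320,705,781
N ≈ √320,705,781 ≈ 17,908.3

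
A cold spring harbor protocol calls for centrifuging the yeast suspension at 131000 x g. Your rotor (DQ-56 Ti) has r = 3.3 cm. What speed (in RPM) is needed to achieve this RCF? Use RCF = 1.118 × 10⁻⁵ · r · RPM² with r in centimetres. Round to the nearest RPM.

59588 RPM

131,000 = 1.118 × 10⁻⁵ × 3.3 × N²
N² = 131,000 / (3.6894 × 10⁻⁵) = 3,550,712,853
N ≈ √3,550,712,853 ≈ 59,587.9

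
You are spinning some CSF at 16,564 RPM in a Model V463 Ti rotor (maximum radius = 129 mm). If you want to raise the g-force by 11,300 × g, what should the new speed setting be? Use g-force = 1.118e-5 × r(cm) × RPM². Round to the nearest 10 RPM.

r = 129 mm = 12.9 cm
Current RCF = 1.118 × 10⁻⁵ × 12.9 × (16564)² = 1.118 × 10⁻⁵ × 12.9 × 274,366,096 ≈ 39,569.6 × g
Target RCF = 39,569.6 + 11,300 = 50,869.6 × g
N² = 50,869.6 / (14.4222 × 10⁻⁵) = 352,717,339
N ≈ √352,717,339 ≈ 18,780.8

18780 RPM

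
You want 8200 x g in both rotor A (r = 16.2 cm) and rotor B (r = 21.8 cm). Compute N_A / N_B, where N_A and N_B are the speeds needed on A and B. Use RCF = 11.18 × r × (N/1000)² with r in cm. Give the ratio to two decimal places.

At fixed RCF, N ∝ 1/√r, so N_A/N_B = √(r_B/r_A) = √(21.8/16.2) = √1.345679 = 1.1600.

1.16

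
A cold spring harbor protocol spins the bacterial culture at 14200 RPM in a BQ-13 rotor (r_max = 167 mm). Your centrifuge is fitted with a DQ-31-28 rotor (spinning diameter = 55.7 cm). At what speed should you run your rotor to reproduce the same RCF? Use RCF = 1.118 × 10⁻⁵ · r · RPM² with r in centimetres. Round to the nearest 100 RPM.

11000 RPM

Original rotor: r = 167 mm = 16.7 cm
RCF_original = 1.118 × 10⁻⁵ × 16.7 × (14200)² = 1.118 × 10⁻⁵ × 16.7 × 201,640,000 ≈ 37,647.4 × g
Your rotor: r = 55.7 / 2 = 27.85 cm
37,647.4 = 1.118 × 10⁻⁵ × 27.85 × N²
N² = 37,647.4 / (31.1363 × 10⁻⁵) = 120,911,605
N ≈ √120,911,605 ≈ 10,996.0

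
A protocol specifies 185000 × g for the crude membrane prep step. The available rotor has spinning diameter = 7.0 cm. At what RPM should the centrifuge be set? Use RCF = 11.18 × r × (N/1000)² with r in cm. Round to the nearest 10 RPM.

r = 7.0 / 2 = 3.5 cm
185,000 = 11.18 × 3.5 × (N/1000)²
(N/1000)² = 185,000 / 39.13 = 4727.83
N = 1000 × √4727.83 ≈ 68,759.2

≈ 68760 RPM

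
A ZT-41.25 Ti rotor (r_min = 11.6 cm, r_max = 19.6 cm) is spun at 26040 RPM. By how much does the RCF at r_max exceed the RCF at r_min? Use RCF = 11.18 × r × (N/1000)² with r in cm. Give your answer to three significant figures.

ΔRCF ≈ 60600 x g

RCF_max = 11.18 × 19.6 × (26.04)² = 11.18 × 19.6 × 678.0816 ≈ 148,586.7 × g
RCF_min = 11.18 × 11.6 × (26.04)² = 11.18 × 11.6 × 678.0816 ≈ 87,939 × g
ΔRCF = 148,586.7 − 87,939 = 60,647.7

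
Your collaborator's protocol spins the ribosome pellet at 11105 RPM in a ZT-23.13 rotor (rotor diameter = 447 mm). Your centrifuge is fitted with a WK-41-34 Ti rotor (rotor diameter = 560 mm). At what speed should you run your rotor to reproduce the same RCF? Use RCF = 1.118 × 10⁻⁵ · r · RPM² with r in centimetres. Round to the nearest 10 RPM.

9920 RPM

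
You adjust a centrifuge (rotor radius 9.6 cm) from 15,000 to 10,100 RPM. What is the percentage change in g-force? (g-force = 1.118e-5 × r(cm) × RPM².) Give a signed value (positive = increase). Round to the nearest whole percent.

-55%

RCF ∝ N², so the ratio is (10100/15000)² = (0.673333)² = 0.4534.
Change = 0.4534 − 1 = -0.5466 → -54.7%.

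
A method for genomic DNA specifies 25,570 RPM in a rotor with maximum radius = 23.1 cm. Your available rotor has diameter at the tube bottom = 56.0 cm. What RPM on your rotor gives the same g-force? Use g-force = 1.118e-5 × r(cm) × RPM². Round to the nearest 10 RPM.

≈ 23230 RPM

RCF_original = 1.118 × 10⁻⁵ × 23.1 × (25570)² = 1.118 × 10⁻⁵ × 23.1 × 653,824,900 ≈ 168,855.5 × g
Your rotor: r = 56.0 / 2 = 28 cm
168,855.5 = 1.118 × 10⁻⁵ × 28 × N²
N² = 168,855.5 / (31.304 × 10⁻⁵) = 539,405,507
N ≈ √539,405,507 ≈ 23,225.1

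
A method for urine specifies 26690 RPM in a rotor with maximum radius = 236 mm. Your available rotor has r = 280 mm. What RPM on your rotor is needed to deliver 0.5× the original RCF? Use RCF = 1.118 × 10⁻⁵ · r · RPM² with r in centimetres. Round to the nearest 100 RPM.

Original rotor: r = 236 mm = 23.6 cm
RCF = 1.118 × 10⁻⁵ × r × N²
RCF_original = 1.118 × 10⁻⁵ × 23.6 × (26690)² = 1.118 × 10⁻⁵ × 23.6 × 712,356,100 ≈ 187,953.7 × g
Target RCF = 0.5 × 187,953.7 ≈ 93,976.9 × g
Your rotor: r = 280 mm = 28.0 cm
93,976.9 = 1.118 × 10⁻⁵ × 28 × N²
N² = 93,976.9 / (31.304 × 10⁻⁵) = 300,207,322
N ≈ √300,207,322 ≈ 17,326.5

17300 RPM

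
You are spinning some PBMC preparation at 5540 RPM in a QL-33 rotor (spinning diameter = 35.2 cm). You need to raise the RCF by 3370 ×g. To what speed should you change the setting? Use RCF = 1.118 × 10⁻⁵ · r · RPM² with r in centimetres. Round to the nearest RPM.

6915 RPM

r = 35.2 / 2 = 17.6 cm
Current RCF = 1.118 × 10⁻⁵ × 17.6 × (5540)² = 1.118 × 10⁻⁵ × 17.6 × 30,691,600 ≈ 6,039.1 × g
Target RCF = 6,039.1 + 3,370 = 9,409.1 × g
N² = 9,409.1 / (19.6768 × 10⁻⁵) = 47,818,243
N ≈ √47,818,243 ≈ 6,915.1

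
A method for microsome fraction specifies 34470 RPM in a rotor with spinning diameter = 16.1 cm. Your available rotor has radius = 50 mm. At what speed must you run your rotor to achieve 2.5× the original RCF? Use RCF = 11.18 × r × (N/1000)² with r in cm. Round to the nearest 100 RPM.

≈ 69200 RPM

Original rotor: r = 16.1 / 2 = 8.05 cm
RCF_original = 11.18 × 8.05 × (34.47)² = 11.18 × 8.05 × 1,188.1809 ≈ 106,935.1 × g
Target RCF = 2.5 × 106,935.1 ≈ 267,337.8 × g
Your rotor: r = 50 mm = 5.0 cm
267,337.8 = 11.18 × 5 × (N/1000)²
(N/1000)² = 267,337.8 / 55.9 = 4782.429
N = 1000 × √4782.429 ≈ 69,155.1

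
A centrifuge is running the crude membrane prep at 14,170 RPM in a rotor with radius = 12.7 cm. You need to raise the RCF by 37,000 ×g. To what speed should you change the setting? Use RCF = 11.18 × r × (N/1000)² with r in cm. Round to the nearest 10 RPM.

21480 RPM

Current RCF = 11.18 × 12.7 × (14.17)² = 11.18 × 12.7 × 200.7889 ≈ 28,509.2 × g
Target RCF = 28,509.2 + 37,000 = 65,509.2 × g
(N/1000)² = 65,509.2 / 141.986 = 461.3779
N = 1000 × √461.3779 ≈ 21,479.7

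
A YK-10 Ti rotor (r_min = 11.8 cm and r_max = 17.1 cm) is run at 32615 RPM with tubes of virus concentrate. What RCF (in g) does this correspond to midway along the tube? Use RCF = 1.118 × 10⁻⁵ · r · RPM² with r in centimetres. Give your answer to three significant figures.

r_avg = (11.8 + 17.1) / 2 = 14.45 cm
RCF = 1.118 × 10⁻⁵ × 14.45 × (32615)² = 1.118 × 10⁻⁵ × 14.45 × 1,063,738,225 ≈ 171,848 × g

RCF ≈ 172000 g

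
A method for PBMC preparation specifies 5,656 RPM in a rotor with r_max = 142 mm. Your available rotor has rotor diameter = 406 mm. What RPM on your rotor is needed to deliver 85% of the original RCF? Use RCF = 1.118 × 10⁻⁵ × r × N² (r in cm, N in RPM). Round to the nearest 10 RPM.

Original rotor: r = 142 mm = 14.2 cm
RCF = 1.118 × 10⁻⁵ × r × N²
RCF_original = 1.118 × 10⁻⁵ × 14.2 × (5656)² = 1.118 × 10⁻⁵ × 14.2 × 31,990,336 ≈ 5,078.7 × g
Target RCF = 0.85 × 5,078.7 ≈ 4,316.9 × g
Your rotor: r = 406 mm / 2 = 203 mm = 20.3 cm
4,316.9 = 1.118 × 10⁻⁵ × 20.3 × N²
N² = 4,316.9 / (22.6954 × 10⁻⁵) = 19,021,035
N ≈ √19,021,035 ≈ 4,361.3

≈ 4360 RPM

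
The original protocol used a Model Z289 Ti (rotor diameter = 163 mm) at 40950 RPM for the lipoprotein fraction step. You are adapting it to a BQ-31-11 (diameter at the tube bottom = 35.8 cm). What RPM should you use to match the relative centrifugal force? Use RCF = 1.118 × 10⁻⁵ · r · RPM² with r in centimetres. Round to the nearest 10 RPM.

27630 RPM

Original rotor: r = 163 mm / 2 = 81.5 mm = 8.15 cm
RCF_original = 1.118 × 10⁻⁵ × 8.15 × (40950)² = 1.118 × 10⁻⁵ × 8.15 × 1,676,902,500 ≈ 152,794.3 × g
Your rotor: r = 35.8 / 2 = 17.9 cm
152,794.3 = 1.118 × 10⁻⁵ × 17.9 × N²
N² = 152,794.3 / (20.0122 × 10⁻⁵) = 763,505,761
N ≈ √763,505,761 ≈ 27,631.6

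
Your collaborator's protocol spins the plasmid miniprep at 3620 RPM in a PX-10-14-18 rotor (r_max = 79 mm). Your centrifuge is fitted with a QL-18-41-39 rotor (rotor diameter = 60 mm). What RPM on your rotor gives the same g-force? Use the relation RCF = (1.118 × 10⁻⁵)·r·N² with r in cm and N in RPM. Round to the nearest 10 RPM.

Original rotor: r = 79 mm = 7.9 cm
RCF = 1.118 × 10⁻⁵ × r × N²
RCF_original = 1.118 × 10⁻⁵ × 7.9 × (3620)² = 1.118 × 10⁻⁵ × 7.9 × 13,104,400 ≈ 1,157.4 × g
Your rotor: r = 60 mm / 2 = 30 mm = 3 cm
1,157.4 = 1.118 × 10⁻⁵ × 3 × N²
N² = 1,157.4 / (3.354 × 10⁻⁵) = 34,508,050
N ≈ √34,508,050 ≈ 5,874.4

≈ 5870 RPM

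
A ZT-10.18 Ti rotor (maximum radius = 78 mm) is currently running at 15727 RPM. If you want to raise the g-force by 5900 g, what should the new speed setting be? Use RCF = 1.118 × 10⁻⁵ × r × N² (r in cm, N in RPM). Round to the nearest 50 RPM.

N₂ ≈ 17750 RPM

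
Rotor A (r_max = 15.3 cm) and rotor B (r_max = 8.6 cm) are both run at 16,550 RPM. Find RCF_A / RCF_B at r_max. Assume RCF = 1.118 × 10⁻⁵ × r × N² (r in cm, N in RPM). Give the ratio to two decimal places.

1.78

At fixed N, RCF ∝ r, so RCF_A/RCF_B = r_A/r_B = 15.3 / 8.6 = 1.7791.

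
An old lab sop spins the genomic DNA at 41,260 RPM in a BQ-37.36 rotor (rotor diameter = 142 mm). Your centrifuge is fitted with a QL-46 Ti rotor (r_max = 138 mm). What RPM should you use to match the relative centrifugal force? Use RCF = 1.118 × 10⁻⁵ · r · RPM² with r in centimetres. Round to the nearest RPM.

Original rotor: r = 142 mm / 2 = 71 mm = 7.1 cm
RCF = 1.118 × 10⁻⁵ × r × N²
RCF_original = 1.118 × 10⁻⁵ × 7.1 × (41260)² = 1.118 × 10⁻⁵ × 7.1 × 1,702,387,600 ≈ 135,132.1 × g
Your rotor: r = 138 mm = 13.8 cm
135,132.1 = 1.118 × 10⁻⁵ × 13.8 × N²
N² = 135,132.1 / (15.4284 × 10⁻⁵) = 875,865,936
N ≈ √875,865,936 ≈ 29,595.0

≈ 29595 RPM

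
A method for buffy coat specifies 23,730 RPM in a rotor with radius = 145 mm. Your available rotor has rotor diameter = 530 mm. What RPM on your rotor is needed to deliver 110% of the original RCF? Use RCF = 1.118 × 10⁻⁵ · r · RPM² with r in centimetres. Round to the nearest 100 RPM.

Original rotor: r = 145 mm = 14.5 cm
RCF_original = 1.118 × 10⁻⁵ × 14.5 × (23730)² = 1.118 × 10⁻⁵ × 14.5 × 563,112,900 ≈ 91,286.2 × g
Target RCF = 1.1 × 91,286.2 ≈ 100,414.8 × g
Your rotor: r = 530 mm / 2 = 265 mm = 26.5 cm
100,414.8 = 1.118 × 10⁻⁵ × 26.5 × N²
N² = 100,414.8 / (29.627 × 10⁻⁵) = 338,930,030
N ≈ √338,930,030 ≈ 18,410.1

18400 RPM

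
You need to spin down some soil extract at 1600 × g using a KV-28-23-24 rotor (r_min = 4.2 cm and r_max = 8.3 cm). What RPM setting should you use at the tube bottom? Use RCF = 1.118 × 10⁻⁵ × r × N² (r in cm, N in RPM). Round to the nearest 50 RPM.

4150 RPM

Use r_max = 8.3 cm.
1,600 = 1.118 × 10⁻⁵ × 8.3 × N²
N² = 1,600 / (9.2794 × 10⁻⁵) = 17,242,494
N ≈ √17,242,494 ≈ 4,152.4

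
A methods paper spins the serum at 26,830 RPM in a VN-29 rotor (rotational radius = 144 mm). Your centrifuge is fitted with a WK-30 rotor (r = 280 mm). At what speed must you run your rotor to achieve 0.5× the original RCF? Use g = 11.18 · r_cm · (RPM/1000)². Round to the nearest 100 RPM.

Original rotor: r = 144 mm = 14.4 cm
RCF_original = 11.18 × 14.4 × (26.83)² = 11.18 × 14.4 × 719.8489 ≈ 115,889.9 × g
Target RCF = 0.5 × 115,889.9 ≈ 57,944.9 × g
Your rotor: r = 280 mm = 28.0 cm
57,944.9 = 11.18 × 28 × (N/1000)²
(N/1000)² = 57,944.9 / 313.04 = 185.1038
N = 1000 × √185.1038 ≈ 13,605.3

13600 RPM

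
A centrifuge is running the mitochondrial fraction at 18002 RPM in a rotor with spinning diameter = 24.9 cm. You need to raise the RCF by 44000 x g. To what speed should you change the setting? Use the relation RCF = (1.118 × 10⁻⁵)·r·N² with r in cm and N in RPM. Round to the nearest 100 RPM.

r = 24.9 / 2 = 12.45 cm
Current RCF = 1.118 × 10⁻⁵ × 12.45 × (18002)² = 1.118 × 10⁻⁵ × 12.45 × 324,072,004 ≈ 45,107.9 × g
Target RCF = 45,107.9 + 44,000 = 89,107.9 × g
N² = 89,107.9 / (13.9191 × 10⁻⁵) = 640,184,351
N ≈ √640,184,351 ≈ 25,301.9

N₂ ≈ 25300 RPM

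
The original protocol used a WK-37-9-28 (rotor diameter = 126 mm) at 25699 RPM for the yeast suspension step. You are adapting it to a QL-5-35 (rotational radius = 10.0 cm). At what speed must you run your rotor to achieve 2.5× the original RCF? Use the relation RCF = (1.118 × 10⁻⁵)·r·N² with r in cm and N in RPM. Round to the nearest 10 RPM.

Original rotor: r = 126 mm / 2 = 63 mm = 6.3 cm
RCF = 1.118 × 10⁻⁵ × r × N²
RCF_original = 1.118 × 10⁻⁵ × 6.3 × (25699)² = 1.118 × 10⁻⁵ × 6.3 × 660,438,601 ≈ 46,517.3 × g
Target RCF = 2.5 × 46,517.3 ≈ 116,293.2 × g
116,293.2 = 1.118 × 10⁻⁵ × 10 × N²
N² = 116,293.2 / (11.18 × 10⁻⁵) = 1,040,189,624
N ≈ √1,040,189,624 ≈ 32,252.0

32250 RPM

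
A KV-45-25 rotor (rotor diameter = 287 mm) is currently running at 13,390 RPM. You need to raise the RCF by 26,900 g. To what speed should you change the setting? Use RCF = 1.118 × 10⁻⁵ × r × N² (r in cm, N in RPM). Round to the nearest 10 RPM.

18630 RPM

r = 287 mm / 2 = 143.5 mm = 14.35 cm
Current RCF = 1.118 × 10⁻⁵ × 14.35 × (13390)² = 1.118 × 10⁻⁵ × 14.35 × 179,292,100 ≈ 28,764.4 × g
Target RCF = 28,764.4 + 26,900 = 55,664.4 × g
N² = 55,664.4 / (16.0433 × 10⁻⁵) = 346,963,530
N ≈ √346,963,530 ≈ 18,627.0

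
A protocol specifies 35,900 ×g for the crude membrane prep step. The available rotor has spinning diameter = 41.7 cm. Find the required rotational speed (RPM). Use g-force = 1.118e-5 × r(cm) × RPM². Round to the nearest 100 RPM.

r = 41.7 / 2 = 20.85 cm
35,900 = 1.118 × 10⁻⁵ × 20.85 × N²
N² = 35,900 / (23.3103 × 10⁻⁵) = 154,009,172
N ≈ √154,009,172 ≈ 12,410.0

N ≈ 12400 RPM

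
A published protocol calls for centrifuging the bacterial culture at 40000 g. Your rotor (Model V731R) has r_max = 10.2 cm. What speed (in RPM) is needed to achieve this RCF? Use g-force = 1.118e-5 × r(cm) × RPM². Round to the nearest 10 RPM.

40,000 = 1.118 × 10⁻⁵ × 10.2 × N²
N² = 40,000 / (11.4036 × 10⁻⁵) = 350,766,425
N ≈ √350,766,425 ≈ 18,728.8

N ≈ 18730 RPM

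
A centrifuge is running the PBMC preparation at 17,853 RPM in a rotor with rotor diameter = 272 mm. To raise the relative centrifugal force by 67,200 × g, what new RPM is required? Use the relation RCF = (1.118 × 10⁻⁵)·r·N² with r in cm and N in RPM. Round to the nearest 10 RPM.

N₂ ≈ 27580 RPM

r = 272 mm / 2 = 136 mm = 13.6 cm
Current RCF = 1.118 × 10⁻⁵ × 13.6 × (17853)² = 1.118 × 10⁻⁵ × 13.6 × 318,729,609 ≈ 48,462.2 × g
Target RCF = 48,462.2 + 67,200 = 115,662.2 × g
N² = 115,662.2 / (15.2048 × 10⁻⁵) = 760,695,307
N ≈ √760,695,307 ≈ 27,580.7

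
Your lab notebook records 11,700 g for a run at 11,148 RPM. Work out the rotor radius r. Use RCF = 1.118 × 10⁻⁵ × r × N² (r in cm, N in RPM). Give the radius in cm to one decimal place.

RCF = 1.118 × 10⁻⁵ × r × N²
11700 = 1.118 × 10⁻⁵ × r × (11148)²
r = 11700 / (1.118 × 10⁻⁵ × 124,277,904) = 11700 / 1389.427 ≈ 8.421 cm

≈ 8.4 cm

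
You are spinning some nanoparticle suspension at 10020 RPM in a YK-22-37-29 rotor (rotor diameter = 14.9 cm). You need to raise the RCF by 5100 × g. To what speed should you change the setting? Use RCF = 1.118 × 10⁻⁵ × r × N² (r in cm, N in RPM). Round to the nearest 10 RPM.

N₂ ≈ 12710 RPM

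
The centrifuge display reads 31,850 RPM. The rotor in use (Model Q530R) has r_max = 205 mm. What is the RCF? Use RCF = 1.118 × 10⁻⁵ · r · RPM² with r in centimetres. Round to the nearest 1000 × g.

r = 205 mm = 20.5 cm
RCF = 1.118 × 10⁻⁵ × r × N²
RCF = 1.118 × 10⁻⁵ × 20.5 × (31850)² = 1.118 × 10⁻⁵ × 20.5 × 1,014,422,500 ≈ 232,495.5 × g

232000 ×g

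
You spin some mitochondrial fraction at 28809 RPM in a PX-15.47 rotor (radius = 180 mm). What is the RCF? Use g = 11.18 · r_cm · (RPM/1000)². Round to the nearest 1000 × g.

r = 180 mm = 18.0 cm
RCF = 11.18 × 18 × (28.809)² = 11.18 × 18 × 829.958481 ≈ 167,020.8 × g

≈ 167000 × g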